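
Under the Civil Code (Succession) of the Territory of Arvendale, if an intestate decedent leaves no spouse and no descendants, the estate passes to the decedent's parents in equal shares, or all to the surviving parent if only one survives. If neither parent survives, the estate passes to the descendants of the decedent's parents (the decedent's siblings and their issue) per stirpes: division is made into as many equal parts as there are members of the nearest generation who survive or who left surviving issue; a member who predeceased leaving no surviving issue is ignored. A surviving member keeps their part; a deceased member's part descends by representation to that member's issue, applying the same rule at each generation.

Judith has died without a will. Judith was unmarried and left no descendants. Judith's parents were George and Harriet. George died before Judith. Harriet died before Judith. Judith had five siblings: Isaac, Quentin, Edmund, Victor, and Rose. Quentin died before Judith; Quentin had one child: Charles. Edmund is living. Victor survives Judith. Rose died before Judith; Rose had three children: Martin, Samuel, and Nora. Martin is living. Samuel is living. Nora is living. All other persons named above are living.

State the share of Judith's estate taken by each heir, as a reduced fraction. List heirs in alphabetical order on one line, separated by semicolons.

Neither parent survives and there are no descendants, so the estate passes to Judith's siblings and their issue per stirpes.
The estate is divided into 5 equal shares of 1/5 among Isaac, Quentin, Edmund, Victor, Rose.
Isaac is living and takes 1/5.
Quentin predeceased; the 1/5 allotted to Quentin's branch passes to Quentin's issue by representation.
Charles is the sole taker at this level and receives the full 1/5.
Edmund is living and takes 1/5.
Victor is living and takes 1/5.
Rose predeceased; the 1/5 allotted to Rose's branch passes to Rose's issue by representation.
The 1/5 is divided into 3 equal shares of 1/15 among Martin, Samuel, Nora.
Martin is living and takes 1/15.
Samuel is living and takes 1/15.
Nora is living and takes 1/15.

Charles 1/5; Edmund 1/5; Isaac 1/5; Martin 1/15; Nora 1/15; Samuel 1/15; Victor 1/5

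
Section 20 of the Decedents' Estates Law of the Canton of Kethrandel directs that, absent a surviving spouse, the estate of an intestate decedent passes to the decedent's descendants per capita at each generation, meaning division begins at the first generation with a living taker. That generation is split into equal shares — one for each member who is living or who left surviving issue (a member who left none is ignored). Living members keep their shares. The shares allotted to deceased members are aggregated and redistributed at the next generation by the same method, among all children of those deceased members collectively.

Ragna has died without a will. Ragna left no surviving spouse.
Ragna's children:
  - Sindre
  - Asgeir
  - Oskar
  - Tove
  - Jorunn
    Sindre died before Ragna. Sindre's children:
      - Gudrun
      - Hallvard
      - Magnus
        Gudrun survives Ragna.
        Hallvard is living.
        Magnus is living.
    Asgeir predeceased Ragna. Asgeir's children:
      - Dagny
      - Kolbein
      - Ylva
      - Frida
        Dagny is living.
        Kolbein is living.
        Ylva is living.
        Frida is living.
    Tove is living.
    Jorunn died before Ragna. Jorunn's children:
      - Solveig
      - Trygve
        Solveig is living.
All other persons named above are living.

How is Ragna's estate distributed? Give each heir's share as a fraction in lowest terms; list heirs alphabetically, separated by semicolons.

There is no surviving spouse, so the entire estate passes to Ragna's descendants per capita at each generation.
At generation 1 (Sindre, Asgeir, Oskar, Tove, Jorunn) there are 5 shares of (1)/5 = 1/5 each.
Living: Oskar and Tove — each takes 1/5.
Deceased: Sindre, Asgeir, and Jorunn. Their combined 3/5 is pooled and carried to generation 2.
At generation 2 (Gudrun, Hallvard, Magnus, Dagny, Kolbein, Ylva, Frida, Solveig, Trygve) there are 9 shares of (3/5)/9 = 1/15 each.
Living: Gudrun, Hallvard, Magnus, Dagny, Kolbein, Ylva, Frida, Solveig, and Trygve — each takes 1/15.

Dagny 1/15; Frida 1/15; Gudrun 1/15; Hallvard 1/15; Kolbein 1/15; Magnus 1/15; Oskar 1/5; Solveig 1/15; Tove 1/5; Trygve 1/15; Ylva 1/15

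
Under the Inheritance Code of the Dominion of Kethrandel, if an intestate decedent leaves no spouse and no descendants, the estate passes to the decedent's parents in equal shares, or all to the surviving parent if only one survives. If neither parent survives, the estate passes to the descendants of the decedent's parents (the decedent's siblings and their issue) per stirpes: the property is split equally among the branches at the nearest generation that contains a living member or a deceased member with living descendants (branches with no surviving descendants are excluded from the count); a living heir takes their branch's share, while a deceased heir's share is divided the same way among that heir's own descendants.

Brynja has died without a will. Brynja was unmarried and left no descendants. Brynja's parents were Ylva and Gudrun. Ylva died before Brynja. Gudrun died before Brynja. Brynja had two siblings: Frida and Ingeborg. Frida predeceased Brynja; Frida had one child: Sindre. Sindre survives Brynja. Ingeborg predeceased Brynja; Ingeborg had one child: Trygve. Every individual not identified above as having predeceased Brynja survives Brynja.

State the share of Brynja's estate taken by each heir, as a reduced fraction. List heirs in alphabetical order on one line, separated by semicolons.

Sindre 1/2; Trygve 1/2

Neither parent survives and there are no descendants, so the estate passes to Brynja's siblings and their issue per stirpes.
The estate is divided into 2 equal shares of 1/2 among Frida, Ingeborg.
Frida predeceased; the 1/2 allotted to Frida's branch passes to Frida's issue by representation.
Sindre is the sole taker at this level and receives the full 1/2.
Ingeborg predeceased; the 1/2 allotted to Ingeborg's branch passes to Ingeborg's issue by representation.
Trygve is the sole taker at this level and receives the full 1/2.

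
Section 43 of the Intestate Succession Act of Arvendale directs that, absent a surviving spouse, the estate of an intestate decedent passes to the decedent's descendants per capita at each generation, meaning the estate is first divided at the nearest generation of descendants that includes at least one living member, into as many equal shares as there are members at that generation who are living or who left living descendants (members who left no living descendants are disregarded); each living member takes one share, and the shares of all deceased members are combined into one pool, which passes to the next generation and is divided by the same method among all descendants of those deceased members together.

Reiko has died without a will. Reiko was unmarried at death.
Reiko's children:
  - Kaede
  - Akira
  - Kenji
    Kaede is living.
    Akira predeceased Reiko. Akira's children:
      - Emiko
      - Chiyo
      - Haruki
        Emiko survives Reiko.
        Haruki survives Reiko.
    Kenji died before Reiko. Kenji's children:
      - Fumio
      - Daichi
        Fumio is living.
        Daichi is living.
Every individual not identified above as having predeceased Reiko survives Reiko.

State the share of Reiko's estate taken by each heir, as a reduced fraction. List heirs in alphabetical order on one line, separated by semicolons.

Chiyo 2/15; Daichi 2/15; Emiko 2/15; Fumio 2/15; Haruki 2/15; Kaede 1/3

There is no surviving spouse, so the entire estate passes to Reiko's descendants per capita at each generation.
At generation 1 (Kaede, Akira, Kenji) there are 3 shares of (1)/3 = 1/3 each.
Living: Kaede — each takes 1/3.
Deceased: Akira and Kenji. Their combined 2/3 is pooled and carried to generation 2.
At generation 2 (Emiko, Chiyo, Haruki, Fumio, Daichi) there are 5 shares of (2/3)/5 = 2/15 each.
Living: Emiko, Chiyo, Haruki, Fumio, and Daichi — each takes 2/15.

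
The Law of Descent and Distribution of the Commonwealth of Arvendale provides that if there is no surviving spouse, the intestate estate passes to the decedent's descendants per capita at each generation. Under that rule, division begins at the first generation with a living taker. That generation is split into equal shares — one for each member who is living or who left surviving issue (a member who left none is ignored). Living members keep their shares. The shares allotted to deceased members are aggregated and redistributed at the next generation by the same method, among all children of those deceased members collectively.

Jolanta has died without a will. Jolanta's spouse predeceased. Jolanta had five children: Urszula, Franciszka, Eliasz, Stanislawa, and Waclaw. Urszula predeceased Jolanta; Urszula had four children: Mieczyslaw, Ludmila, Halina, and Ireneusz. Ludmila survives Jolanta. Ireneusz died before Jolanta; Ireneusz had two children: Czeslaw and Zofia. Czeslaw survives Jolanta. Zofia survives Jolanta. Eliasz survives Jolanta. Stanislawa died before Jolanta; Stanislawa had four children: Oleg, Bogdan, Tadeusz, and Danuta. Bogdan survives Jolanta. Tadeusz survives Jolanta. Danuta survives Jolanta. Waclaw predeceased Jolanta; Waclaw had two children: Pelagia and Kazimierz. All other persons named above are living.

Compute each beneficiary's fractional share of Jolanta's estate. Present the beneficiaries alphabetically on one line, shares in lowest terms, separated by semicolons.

Bogdan 3/50; Czeslaw 3/100; Danuta 3/50; Eliasz 1/5; Franciszka 1/5; Halina 3/50; Kazimierz 3/50; Ludmila 3/50; Mieczyslaw 3/50; Oleg 3/50; Pelagia 3/50; Tadeusz 3/50; Zofia 3/100

There is no surviving spouse, so the entire estate passes to Jolanta's descendants per capita at each generation.
At generation 1 (Urszula, Franciszka, Eliasz, Stanislawa, Waclaw) there are 5 shares of (1)/5 = 1/5 each.
Living: Franciszka and Eliasz — each takes 1/5.
Deceased: Urszula, Stanislawa, and Waclaw. Their combined 3/5 is pooled and carried to generation 2.
At generation 2 (Mieczyslaw, Ludmila, Halina, Ireneusz, Oleg, Bogdan, Tadeusz, Danuta, Pelagia, Kazimierz) there are 10 shares of (3/5)/10 = 3/50 each.
Living: Mieczyslaw, Ludmila, Halina, Oleg, Bogdan, Tadeusz, Danuta, Pelagia, and Kazimierz — each takes 3/50.
Deceased: Ireneusz. That 3/50 share is carried to generation 3.
At generation 3 (Czeslaw, Zofia) there are 2 shares of (3/50)/2 = 3/100 each.
Living: Czeslaw and Zofia — each takes 3/100.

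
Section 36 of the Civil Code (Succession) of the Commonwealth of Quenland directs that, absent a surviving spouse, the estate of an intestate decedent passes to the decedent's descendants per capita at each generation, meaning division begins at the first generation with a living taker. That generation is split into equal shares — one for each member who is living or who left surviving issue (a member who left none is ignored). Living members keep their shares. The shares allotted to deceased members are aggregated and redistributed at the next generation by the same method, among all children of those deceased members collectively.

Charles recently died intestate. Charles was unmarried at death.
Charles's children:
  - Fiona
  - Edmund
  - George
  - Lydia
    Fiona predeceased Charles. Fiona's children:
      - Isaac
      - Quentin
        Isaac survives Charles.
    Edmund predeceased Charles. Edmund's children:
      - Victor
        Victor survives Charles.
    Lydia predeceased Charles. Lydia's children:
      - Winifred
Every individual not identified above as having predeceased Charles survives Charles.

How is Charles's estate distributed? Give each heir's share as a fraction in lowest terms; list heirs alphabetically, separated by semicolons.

George 1/4; Isaac 3/16; Quentin 3/16; Victor 3/16; Winifred 3/16

There is no surviving spouse, so the entire estate passes to Charles's descendants per capita at each generation.
At generation 1 (Fiona, Edmund, George, Lydia) there are 4 shares of (1)/4 = 1/4 each.
Living: George — each takes 1/4.
Deceased: Fiona, Edmund, and Lydia. Their combined 3/4 is pooled and carried to generation 2.
At generation 2 (Isaac, Quentin, Victor, Winifred) there are 4 shares of (3/4)/4 = 3/16 each.
Living: Isaac, Quentin, Victor, and Winifred — each takes 3/16.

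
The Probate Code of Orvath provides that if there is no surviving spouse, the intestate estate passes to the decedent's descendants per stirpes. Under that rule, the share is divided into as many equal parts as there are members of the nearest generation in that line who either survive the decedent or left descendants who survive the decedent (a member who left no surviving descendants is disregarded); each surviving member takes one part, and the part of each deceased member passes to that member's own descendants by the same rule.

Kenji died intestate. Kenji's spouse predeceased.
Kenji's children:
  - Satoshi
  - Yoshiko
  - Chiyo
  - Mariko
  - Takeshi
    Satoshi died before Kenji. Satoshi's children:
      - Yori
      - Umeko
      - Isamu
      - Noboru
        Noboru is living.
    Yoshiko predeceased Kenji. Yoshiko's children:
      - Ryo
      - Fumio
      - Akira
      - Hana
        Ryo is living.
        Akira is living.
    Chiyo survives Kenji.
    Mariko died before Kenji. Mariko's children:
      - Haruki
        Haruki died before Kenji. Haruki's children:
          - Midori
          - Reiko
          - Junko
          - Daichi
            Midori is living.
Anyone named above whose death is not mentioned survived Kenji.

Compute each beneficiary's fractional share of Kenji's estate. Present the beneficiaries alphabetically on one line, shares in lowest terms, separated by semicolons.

Akira 1/20; Chiyo 1/5; Daichi 1/20; Fumio 1/20; Hana 1/20; Isamu 1/20; Junko 1/20; Midori 1/20; Noboru 1/20; Reiko 1/20; Ryo 1/20; Takeshi 1/5; Umeko 1/20; Yori 1/20

There is no surviving spouse, so the entire estate passes to Kenji's descendants per stirpes.
The estate is divided into 5 equal shares of 1/5 among Satoshi, Yoshiko, Chiyo, Mariko, Takeshi.
Satoshi predeceased; the 1/5 allotted to Satoshi's branch passes to Satoshi's issue by representation.
The 1/5 is divided into 4 equal shares of 1/20 among Yori, Umeko, Isamu, Noboru.
Yori is living and takes 1/20.
Umeko is living and takes 1/20.
Isamu is living and takes 1/20.
Noboru is living and takes 1/20.
Yoshiko predeceased; the 1/5 allotted to Yoshiko's branch passes to Yoshiko's issue by representation.
The 1/5 is divided into 4 equal shares of 1/20 among Ryo, Fumio, Akira, Hana.
Ryo is living and takes 1/20.
Fumio is living and takes 1/20.
Akira is living and takes 1/20.
Hana is living and takes 1/20.
Chiyo is living and takes 1/5.
Mariko predeceased; the 1/5 allotted to Mariko's branch passes to Mariko's issue by representation.
Haruki's line is the sole branch at this level, so the full 1/5 passes to Haruki's issue by representation.
The 1/5 is divided into 4 equal shares of 1/20 among Midori, Reiko, Junko, Daichi.
Midori is living and takes 1/20.
Reiko is living and takes 1/20.
Junko is living and takes 1/20.
Daichi is living and takes 1/20.
Takeshi is living and takes 1/5.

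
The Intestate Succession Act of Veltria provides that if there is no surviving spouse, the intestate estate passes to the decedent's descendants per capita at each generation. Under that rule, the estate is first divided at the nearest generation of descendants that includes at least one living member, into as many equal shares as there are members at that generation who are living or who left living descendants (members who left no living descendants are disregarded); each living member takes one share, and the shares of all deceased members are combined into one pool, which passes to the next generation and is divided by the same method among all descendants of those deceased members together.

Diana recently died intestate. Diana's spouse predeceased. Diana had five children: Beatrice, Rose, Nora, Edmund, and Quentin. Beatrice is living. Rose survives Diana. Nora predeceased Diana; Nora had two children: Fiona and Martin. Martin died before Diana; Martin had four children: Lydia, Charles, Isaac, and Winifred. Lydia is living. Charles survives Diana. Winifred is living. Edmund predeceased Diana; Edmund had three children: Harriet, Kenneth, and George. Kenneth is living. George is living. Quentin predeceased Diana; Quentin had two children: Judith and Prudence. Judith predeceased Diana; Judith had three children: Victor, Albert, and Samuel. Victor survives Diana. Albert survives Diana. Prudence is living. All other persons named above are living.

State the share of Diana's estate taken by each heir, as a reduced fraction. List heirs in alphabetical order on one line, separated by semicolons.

Albert 6/245; Beatrice 1/5; Charles 6/245; Fiona 3/35; George 3/35; Harriet 3/35; Isaac 6/245; Kenneth 3/35; Lydia 6/245; Prudence 3/35; Rose 1/5; Samuel 6/245; Victor 6/245; Winifred 6/245

There is no surviving spouse, so the entire estate passes to Diana's descendants per capita at each generation.
At generation 1 (Beatrice, Rose, Nora, Edmund, Quentin) there are 5 shares of (1)/5 = 1/5 each.
Living: Beatrice and Rose — each takes 1/5.
Deceased: Nora, Edmund, and Quentin. Their combined 3/5 is pooled and carried to generation 2.
At generation 2 (Fiona, Martin, Harriet, Kenneth, George, Judith, Prudence) there are 7 shares of (3/5)/7 = 3/35 each.
Living: Fiona, Harriet, Kenneth, George, and Prudence — each takes 3/35.
Deceased: Martin and Judith. Their combined 6/35 is pooled and carried to generation 3.
At generation 3 (Lydia, Charles, Isaac, Winifred, Victor, Albert, Samuel) there are 7 shares of (6/35)/7 = 6/245 each.
Living: Lydia, Charles, Isaac, Winifred, Victor, Albert, and Samuel — each takes 6/245.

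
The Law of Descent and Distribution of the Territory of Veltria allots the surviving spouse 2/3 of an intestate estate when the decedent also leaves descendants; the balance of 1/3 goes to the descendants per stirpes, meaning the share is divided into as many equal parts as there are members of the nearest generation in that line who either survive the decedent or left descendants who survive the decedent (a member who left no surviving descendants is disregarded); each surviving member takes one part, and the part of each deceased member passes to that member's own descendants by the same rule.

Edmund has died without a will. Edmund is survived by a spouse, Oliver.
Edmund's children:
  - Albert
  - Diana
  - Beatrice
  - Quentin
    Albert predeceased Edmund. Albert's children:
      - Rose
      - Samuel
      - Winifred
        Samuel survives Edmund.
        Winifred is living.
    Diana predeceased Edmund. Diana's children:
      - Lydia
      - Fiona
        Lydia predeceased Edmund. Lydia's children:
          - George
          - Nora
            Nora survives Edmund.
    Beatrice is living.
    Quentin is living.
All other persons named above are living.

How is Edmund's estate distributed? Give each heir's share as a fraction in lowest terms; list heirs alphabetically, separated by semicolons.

Oliver, as surviving spouse, takes 2/3.
The remaining 1/3 passes to Edmund's descendants per stirpes.
The 1/3 is divided into 4 equal shares of 1/12 among Albert, Diana, Beatrice, Quentin.
Albert predeceased; the 1/12 allotted to Albert's branch passes to Albert's issue by representation.
The 1/12 is divided into 3 equal shares of 1/36 among Rose, Samuel, Winifred.
Rose is living and takes 1/36.
Samuel is living and takes 1/36.
Winifred is living and takes 1/36.
Diana predeceased; the 1/12 allotted to Diana's branch passes to Diana's issue by representation.
The 1/12 is divided into 2 equal shares of 1/24 among Lydia, Fiona.
Lydia predeceased; the 1/24 allotted to Lydia's branch passes to Lydia's issue by representation.
The 1/24 is divided into 2 equal shares of 1/48 among George, Nora.
George is living and takes 1/48.
Nora is living and takes 1/48.
Fiona is living and takes 1/24.
Beatrice is living and takes 1/12.
Quentin is living and takes 1/12.

Beatrice 1/12; Fiona 1/24; George 1/48; Nora 1/48; Oliver 2/3; Quentin 1/12; Rose 1/36; Samuel 1/36; Winifred 1/36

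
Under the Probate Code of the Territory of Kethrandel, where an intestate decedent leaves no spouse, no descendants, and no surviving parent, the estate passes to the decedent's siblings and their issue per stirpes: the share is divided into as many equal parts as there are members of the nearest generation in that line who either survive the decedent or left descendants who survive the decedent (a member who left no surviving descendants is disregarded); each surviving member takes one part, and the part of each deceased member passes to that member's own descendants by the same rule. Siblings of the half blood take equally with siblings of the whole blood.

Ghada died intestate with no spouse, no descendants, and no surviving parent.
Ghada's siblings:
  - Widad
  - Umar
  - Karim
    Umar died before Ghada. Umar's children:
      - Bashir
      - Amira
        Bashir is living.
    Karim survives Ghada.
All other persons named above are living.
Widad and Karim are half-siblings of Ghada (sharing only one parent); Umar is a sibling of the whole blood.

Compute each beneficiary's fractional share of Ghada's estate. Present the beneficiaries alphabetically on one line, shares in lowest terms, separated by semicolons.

Amira 1/6; Bashir 1/6; Karim 1/3; Widad 1/3

No spouse, descendants, or parent survives, so the estate passes to Ghada's siblings per stirpes.
Half-blood and whole-blood siblings take equally under the stated rule.
The estate is divided into 3 equal shares of 1/3 among Widad, Umar, Karim.
Widad is living and takes 1/3.
Umar predeceased; the 1/3 allotted to Umar's branch passes to Umar's issue by representation.
The 1/3 is divided into 2 equal shares of 1/6 among Bashir, Amira.
Bashir is living and takes 1/6.
Amira is living and takes 1/6.
Karim is living and takes 1/3.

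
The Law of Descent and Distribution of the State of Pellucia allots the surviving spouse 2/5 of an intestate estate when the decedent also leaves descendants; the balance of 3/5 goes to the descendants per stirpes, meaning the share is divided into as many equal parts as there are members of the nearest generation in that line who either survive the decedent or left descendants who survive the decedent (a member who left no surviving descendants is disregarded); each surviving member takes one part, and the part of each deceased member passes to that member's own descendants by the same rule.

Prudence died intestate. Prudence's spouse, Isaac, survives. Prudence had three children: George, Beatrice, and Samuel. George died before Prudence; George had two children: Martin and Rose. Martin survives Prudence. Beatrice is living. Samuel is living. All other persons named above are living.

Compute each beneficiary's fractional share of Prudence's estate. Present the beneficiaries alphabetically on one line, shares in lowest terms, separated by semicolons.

Beatrice 1/5; Isaac 2/5; Martin 1/10; Rose 1/10; Samuel 1/5

Isaac, as surviving spouse, takes 2/5.
The remaining 3/5 passes to Prudence's descendants per stirpes.
The 3/5 is divided into 3 equal shares of 1/5 among George, Beatrice, Samuel.
George predeceased; the 1/5 allotted to George's branch passes to George's issue by representation.
The 1/5 is divided into 2 equal shares of 1/10 among Martin, Rose.
Martin is living and takes 1/10.
Rose is living and takes 1/10.
Beatrice is living and takes 1/5.
Samuel is living and takes 1/5.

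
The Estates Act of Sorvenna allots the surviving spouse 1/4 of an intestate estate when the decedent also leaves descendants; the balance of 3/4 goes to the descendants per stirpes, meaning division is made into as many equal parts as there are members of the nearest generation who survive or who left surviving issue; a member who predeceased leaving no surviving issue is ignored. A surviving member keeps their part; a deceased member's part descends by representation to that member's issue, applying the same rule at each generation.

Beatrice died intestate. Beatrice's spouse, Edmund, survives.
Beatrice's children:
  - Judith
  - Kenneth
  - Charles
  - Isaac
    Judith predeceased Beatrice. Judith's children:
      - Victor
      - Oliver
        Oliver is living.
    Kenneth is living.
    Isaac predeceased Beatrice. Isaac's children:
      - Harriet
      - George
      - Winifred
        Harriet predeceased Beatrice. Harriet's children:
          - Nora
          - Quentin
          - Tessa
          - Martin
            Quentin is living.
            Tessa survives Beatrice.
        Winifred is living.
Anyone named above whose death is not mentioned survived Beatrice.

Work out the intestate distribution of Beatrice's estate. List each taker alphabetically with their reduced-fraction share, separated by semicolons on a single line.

Edmund, as surviving spouse, takes 1/4.
The remaining 3/4 passes to Beatrice's descendants per stirpes.
The 3/4 is divided into 4 equal shares of 3/16 among Judith, Kenneth, Charles, Isaac.
Judith predeceased; the 3/16 allotted to Judith's branch passes to Judith's issue by representation.
The 3/16 is divided into 2 equal shares of 3/32 among Victor, Oliver.
Victor is living and takes 3/32.
Oliver is living and takes 3/32.
Kenneth is living and takes 3/16.
Charles is living and takes 3/16.
Isaac predeceased; the 3/16 allotted to Isaac's branch passes to Isaac's issue by representation.
The 3/16 is divided into 3 equal shares of 1/16 among Harriet, George, Winifred.
Harriet predeceased; the 1/16 allotted to Harriet's branch passes to Harriet's issue by representation.
The 1/16 is divided into 4 equal shares of 1/64 among Nora, Quentin, Tessa, Martin.
Nora is living and takes 1/64.
Quentin is living and takes 1/64.
Tessa is living and takes 1/64.
Martin is living and takes 1/64.
George is living and takes 1/16.
Winifred is living and takes 1/16.

Charles 3/16; Edmund 1/4; George 1/16; Kenneth 3/16; Martin 1/64; Nora 1/64; Oliver 3/32; Quentin 1/64; Tessa 1/64; Victor 3/32; Winifred 1/16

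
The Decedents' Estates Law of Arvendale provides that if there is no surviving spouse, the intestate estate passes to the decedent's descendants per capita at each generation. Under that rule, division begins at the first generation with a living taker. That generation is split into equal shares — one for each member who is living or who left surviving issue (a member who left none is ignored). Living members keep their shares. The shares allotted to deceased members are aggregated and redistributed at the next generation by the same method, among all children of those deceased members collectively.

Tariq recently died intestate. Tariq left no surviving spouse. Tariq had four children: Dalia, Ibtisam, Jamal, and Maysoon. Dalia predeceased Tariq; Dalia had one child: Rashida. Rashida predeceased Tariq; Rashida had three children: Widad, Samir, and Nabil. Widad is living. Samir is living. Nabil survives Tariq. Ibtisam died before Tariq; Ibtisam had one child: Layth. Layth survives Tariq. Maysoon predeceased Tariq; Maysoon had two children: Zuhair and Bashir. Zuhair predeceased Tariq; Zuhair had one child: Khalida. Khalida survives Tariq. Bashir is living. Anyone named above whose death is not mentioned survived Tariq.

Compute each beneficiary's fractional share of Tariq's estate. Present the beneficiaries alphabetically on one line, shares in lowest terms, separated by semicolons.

There is no surviving spouse, so the entire estate passes to Tariq's descendants per capita at each generation.
At generation 1 (Dalia, Ibtisam, Jamal, Maysoon) there are 4 shares of (1)/4 = 1/4 each.
Living: Jamal — each takes 1/4.
Deceased: Dalia, Ibtisam, and Maysoon. Their combined 3/4 is pooled and carried to generation 2.
At generation 2 (Rashida, Layth, Zuhair, Bashir) there are 4 shares of (3/4)/4 = 3/16 each.
Living: Layth and Bashir — each takes 3/16.
Deceased: Rashida and Zuhair. Their combined 3/8 is pooled and carried to generation 3.
At generation 3 (Widad, Samir, Nabil, Khalida) there are 4 shares of (3/8)/4 = 3/32 each.
Living: Widad, Samir, Nabil, and Khalida — each takes 3/32.

Bashir 3/16; Jamal 1/4; Khalida 3/32; Layth 3/16; Nabil 3/32; Samir 3/32; Widad 3/32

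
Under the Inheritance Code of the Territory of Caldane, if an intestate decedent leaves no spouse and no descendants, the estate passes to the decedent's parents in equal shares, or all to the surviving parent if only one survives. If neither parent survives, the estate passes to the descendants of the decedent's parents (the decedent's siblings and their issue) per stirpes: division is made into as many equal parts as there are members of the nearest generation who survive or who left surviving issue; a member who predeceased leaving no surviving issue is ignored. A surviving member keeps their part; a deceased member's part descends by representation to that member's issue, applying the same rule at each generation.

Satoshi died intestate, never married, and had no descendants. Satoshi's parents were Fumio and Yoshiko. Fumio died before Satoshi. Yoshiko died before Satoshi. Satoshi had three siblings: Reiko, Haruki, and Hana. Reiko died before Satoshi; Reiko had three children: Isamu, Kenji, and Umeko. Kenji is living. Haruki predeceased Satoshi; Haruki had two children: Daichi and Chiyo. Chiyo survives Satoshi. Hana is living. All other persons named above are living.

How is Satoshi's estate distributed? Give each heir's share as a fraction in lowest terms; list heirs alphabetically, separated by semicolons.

Neither parent survives and there are no descendants, so the estate passes to Satoshi's siblings and their issue per stirpes.
The estate is divided into 3 equal shares of 1/3 among Reiko, Haruki, Hana.
Reiko predeceased; the 1/3 allotted to Reiko's branch passes to Reiko's issue by representation.
The 1/3 is divided into 3 equal shares of 1/9 among Isamu, Kenji, Umeko.
Isamu is living and takes 1/9.
Kenji is living and takes 1/9.
Umeko is living and takes 1/9.
Haruki predeceased; the 1/3 allotted to Haruki's branch passes to Haruki's issue by representation.
The 1/3 is divided into 2 equal shares of 1/6 among Daichi, Chiyo.
Daichi is living and takes 1/6.
Chiyo is living and takes 1/6.
Hana is living and takes 1/3.

Chiyo 1/6; Daichi 1/6; Hana 1/3; Isamu 1/9; Kenji 1/9; Umeko 1/9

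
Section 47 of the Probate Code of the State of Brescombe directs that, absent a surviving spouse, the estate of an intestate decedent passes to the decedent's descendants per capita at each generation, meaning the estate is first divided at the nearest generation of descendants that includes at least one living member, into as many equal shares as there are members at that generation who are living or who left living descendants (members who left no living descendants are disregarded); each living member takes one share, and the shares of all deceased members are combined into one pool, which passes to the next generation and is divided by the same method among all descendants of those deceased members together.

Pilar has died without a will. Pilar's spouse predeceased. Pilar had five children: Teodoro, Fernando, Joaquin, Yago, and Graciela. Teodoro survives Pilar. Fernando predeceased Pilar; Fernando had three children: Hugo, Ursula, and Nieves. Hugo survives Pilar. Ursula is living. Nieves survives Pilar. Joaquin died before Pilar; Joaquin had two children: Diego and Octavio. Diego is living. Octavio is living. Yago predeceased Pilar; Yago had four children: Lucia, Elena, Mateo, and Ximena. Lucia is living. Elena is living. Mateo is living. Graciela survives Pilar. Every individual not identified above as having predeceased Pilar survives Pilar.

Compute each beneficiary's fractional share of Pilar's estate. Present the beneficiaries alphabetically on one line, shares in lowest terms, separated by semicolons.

There is no surviving spouse, so the entire estate passes to Pilar's descendants per capita at each generation.
At generation 1 (Teodoro, Fernando, Joaquin, Yago, Graciela) there are 5 shares of (1)/5 = 1/5 each.
Living: Teodoro and Graciela — each takes 1/5.
Deceased: Fernando, Joaquin, and Yago. Their combined 3/5 is pooled and carried to generation 2.
At generation 2 (Hugo, Ursula, Nieves, Diego, Octavio, Lucia, Elena, Mateo, Ximena) there are 9 shares of (3/5)/9 = 1/15 each.
Living: Hugo, Ursula, Nieves, Diego, Octavio, Lucia, Elena, Mateo, and Ximena — each takes 1/15.

Diego 1/15; Elena 1/15; Graciela 1/5; Hugo 1/15; Lucia 1/15; Mateo 1/15; Nieves 1/15; Octavio 1/15; Teodoro 1/5; Ursula 1/15; Ximena 1/15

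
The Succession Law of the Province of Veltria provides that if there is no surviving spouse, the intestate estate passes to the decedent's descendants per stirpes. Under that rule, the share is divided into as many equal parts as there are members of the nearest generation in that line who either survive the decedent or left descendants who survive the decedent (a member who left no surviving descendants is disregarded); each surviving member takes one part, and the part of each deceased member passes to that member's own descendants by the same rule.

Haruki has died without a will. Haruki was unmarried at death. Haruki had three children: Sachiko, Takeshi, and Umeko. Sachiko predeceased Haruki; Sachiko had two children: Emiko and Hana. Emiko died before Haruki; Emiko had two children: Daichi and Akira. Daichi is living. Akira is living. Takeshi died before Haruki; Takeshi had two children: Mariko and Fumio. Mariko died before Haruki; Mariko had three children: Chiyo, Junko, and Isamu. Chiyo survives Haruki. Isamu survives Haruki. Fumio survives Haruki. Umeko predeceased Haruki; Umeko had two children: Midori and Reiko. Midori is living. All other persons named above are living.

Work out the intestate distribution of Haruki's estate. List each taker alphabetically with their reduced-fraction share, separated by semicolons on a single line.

Akira 1/12; Chiyo 1/18; Daichi 1/12; Fumio 1/6; Hana 1/6; Isamu 1/18; Junko 1/18; Midori 1/6; Reiko 1/6

There is no surviving spouse, so the entire estate passes to Haruki's descendants per stirpes.
The estate is divided into 3 equal shares of 1/3 among Sachiko, Takeshi, Umeko.
Sachiko predeceased; the 1/3 allotted to Sachiko's branch passes to Sachiko's issue by representation.
The 1/3 is divided into 2 equal shares of 1/6 among Emiko, Hana.
Emiko predeceased; the 1/6 allotted to Emiko's branch passes to Emiko's issue by representation.
The 1/6 is divided into 2 equal shares of 1/12 among Daichi, Akira.
Daichi is living and takes 1/12.
Akira is living and takes 1/12.
Hana is living and takes 1/6.
Takeshi predeceased; the 1/3 allotted to Takeshi's branch passes to Takeshi's issue by representation.
The 1/3 is divided into 2 equal shares of 1/6 among Mariko, Fumio.
Mariko predeceased; the 1/6 allotted to Mariko's branch passes to Mariko's issue by representation.
The 1/6 is divided into 3 equal shares of 1/18 among Chiyo, Junko, Isamu.
Chiyo is living and takes 1/18.
Junko is living and takes 1/18.
Isamu is living and takes 1/18.
Fumio is living and takes 1/6.
Umeko predeceased; the 1/3 allotted to Umeko's branch passes to Umeko's issue by representation.
The 1/3 is divided into 2 equal shares of 1/6 among Midori, Reiko.
Midori is living and takes 1/6.
Reiko is living and takes 1/6.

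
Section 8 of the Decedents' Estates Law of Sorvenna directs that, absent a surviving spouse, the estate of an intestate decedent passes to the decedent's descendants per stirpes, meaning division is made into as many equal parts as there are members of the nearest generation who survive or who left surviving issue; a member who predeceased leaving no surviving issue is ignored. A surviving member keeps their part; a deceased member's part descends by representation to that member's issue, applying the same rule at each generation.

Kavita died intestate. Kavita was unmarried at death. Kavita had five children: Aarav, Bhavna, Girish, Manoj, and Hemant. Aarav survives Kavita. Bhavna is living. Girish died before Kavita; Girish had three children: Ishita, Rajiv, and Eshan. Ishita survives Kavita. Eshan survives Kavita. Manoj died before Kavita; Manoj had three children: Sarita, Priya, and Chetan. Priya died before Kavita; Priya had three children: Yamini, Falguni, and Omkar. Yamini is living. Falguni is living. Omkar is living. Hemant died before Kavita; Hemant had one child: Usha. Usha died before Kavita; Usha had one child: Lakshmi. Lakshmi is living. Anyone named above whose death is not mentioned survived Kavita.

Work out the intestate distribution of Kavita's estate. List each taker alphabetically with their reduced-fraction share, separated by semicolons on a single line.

There is no surviving spouse, so the entire estate passes to Kavita's descendants per stirpes.
The estate is divided into 5 equal shares of 1/5 among Aarav, Bhavna, Girish, Manoj, Hemant.
Aarav is living and takes 1/5.
Bhavna is living and takes 1/5.
Girish predeceased; the 1/5 allotted to Girish's branch passes to Girish's issue by representation.
The 1/5 is divided into 3 equal shares of 1/15 among Ishita, Rajiv, Eshan.
Ishita is living and takes 1/15.
Rajiv is living and takes 1/15.
Eshan is living and takes 1/15.
Manoj predeceased; the 1/5 allotted to Manoj's branch passes to Manoj's issue by representation.
The 1/5 is divided into 3 equal shares of 1/15 among Sarita, Priya, Chetan.
Sarita is living and takes 1/15.
Priya predeceased; the 1/15 allotted to Priya's branch passes to Priya's issue by representation.
The 1/15 is divided into 3 equal shares of 1/45 among Yamini, Falguni, Omkar.
Yamini is living and takes 1/45.
Falguni is living and takes 1/45.
Omkar is living and takes 1/45.
Chetan is living and takes 1/15.
Hemant predeceased; the 1/5 allotted to Hemant's branch passes to Hemant's issue by representation.
Usha's line is the sole branch at this level, so the full 1/5 passes to Usha's issue by representation.
Lakshmi is the sole taker at this level and receives the full 1/5.

Aarav 1/5; Bhavna 1/5; Chetan 1/15; Eshan 1/15; Falguni 1/45; Ishita 1/15; Lakshmi 1/5; Omkar 1/45; Rajiv 1/15; Sarita 1/15; Yamini 1/45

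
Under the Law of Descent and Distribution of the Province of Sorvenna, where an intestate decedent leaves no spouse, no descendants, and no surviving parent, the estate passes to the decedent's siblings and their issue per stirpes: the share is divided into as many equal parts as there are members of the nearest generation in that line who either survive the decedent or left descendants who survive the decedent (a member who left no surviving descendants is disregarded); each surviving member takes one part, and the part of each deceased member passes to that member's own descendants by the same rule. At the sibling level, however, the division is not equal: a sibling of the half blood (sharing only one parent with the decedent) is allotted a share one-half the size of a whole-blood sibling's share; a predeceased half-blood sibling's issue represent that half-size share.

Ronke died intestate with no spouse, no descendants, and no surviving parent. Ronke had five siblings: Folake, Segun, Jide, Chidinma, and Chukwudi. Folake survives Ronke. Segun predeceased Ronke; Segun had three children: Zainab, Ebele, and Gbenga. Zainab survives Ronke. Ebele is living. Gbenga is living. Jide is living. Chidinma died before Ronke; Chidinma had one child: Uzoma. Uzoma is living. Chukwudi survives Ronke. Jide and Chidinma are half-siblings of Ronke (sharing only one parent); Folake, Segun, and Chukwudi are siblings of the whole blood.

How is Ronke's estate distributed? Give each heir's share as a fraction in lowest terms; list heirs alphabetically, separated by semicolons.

Chukwudi 1/4; Ebele 1/12; Folake 1/4; Gbenga 1/12; Jide 1/8; Uzoma 1/8; Zainab 1/12

No spouse, descendants, or parent survives, so the estate passes to Ronke's siblings per stirpes.
Half-blood siblings count for one-half the weight of whole-blood siblings at the initial division.
Dividing 1 in proportion to weights (total weight 4): Folake (weight 1) → 1/4; Segun (weight 1) → 1/4; Jide (weight 1/2) → 1/8; Chidinma (weight 1/2) → 1/8; Chukwudi (weight 1) → 1/4.
Folake is living and takes 1/4.
Segun predeceased; the 1/4 allotted to Segun's branch passes to Segun's issue by representation.
The 1/4 is divided into 3 equal shares of 1/12 among Zainab, Ebele, Gbenga.
Zainab is living and takes 1/12.
Ebele is living and takes 1/12.
Gbenga is living and takes 1/12.
Jide is living and takes 1/8.
Chidinma predeceased; the 1/8 allotted to Chidinma's branch passes to Chidinma's issue by representation.
Uzoma is the sole taker at this level and receives the full 1/8.
Chukwudi is living and takes 1/4.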